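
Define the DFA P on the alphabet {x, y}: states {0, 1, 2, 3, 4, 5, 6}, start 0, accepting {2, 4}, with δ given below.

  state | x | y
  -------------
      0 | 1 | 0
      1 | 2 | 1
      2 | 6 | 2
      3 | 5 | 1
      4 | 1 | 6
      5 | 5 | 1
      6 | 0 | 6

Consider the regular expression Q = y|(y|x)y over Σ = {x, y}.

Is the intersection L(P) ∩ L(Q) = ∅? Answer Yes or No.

Converting the expression Q to a DFA (subset construction, then merging equivalent states) gives the minimal DFA with states {q0, q1, q2, q3, q4}, start state q0, accepting states {q2, q4} and transitions q0: x→q1, y→q2; q1: x→q3, y→q4; q2: x→q3, y→q4; q3: x→q3, y→q3; q4: x→q3, y→q3.
Exploring the product automaton P × Q from the start pair (0, q0), following both machines on each input symbol, reaches 9 state pairs: (0, q0), (1, q1), (0, q2), (2, q3), (1, q4), (1, q3), (0, q4), (6, q3), (0, q3).
P accepts in {2, 4} and Q accepts in {q2, q4}; no reachable pair has both components accepting, so no string drives both machines to acceptance simultaneously and L(P) ∩ L(Q) = ∅.
So no string is accepted by both, and the intersection is empty.

Yes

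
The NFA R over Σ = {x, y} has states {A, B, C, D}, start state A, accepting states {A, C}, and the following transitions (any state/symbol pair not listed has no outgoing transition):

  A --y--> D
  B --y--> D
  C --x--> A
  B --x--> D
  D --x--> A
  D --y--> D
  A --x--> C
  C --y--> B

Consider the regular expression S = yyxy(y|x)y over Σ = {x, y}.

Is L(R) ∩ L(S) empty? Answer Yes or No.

Yes

Converting the expression S to a DFA (subset construction, then merging equivalent states) gives the minimal DFA with states {s0, s1, s2, s3, s4, s5, s6, s7}, start state s0, accepting states {s7} and transitions s0: x→s1, y→s2; s1: x→s1, y→s1; s2: x→s1, y→s3; s3: x→s4, y→s1; s4: x→s1, y→s5; s5: x→s6, y→s6; s6: x→s1, y→s7; s7: x→s1, y→s1.
Exploring the product automaton R × S from the start pair (A, s0), following both machines on each input symbol, reaches 12 state pairs: (A, s0), (C, s1), (D, s2), (A, s1), (B, s1), (D, s3), (D, s1), (A, s4), (D, s5), (A, s6), (D, s6), (D, s7).
R accepts in {A, C} and S accepts in {s7}; no reachable pair has both components accepting, so no string drives both machines to acceptance simultaneously and L(R) ∩ L(S) = ∅.
So no string is accepted by both, and the intersection is empty.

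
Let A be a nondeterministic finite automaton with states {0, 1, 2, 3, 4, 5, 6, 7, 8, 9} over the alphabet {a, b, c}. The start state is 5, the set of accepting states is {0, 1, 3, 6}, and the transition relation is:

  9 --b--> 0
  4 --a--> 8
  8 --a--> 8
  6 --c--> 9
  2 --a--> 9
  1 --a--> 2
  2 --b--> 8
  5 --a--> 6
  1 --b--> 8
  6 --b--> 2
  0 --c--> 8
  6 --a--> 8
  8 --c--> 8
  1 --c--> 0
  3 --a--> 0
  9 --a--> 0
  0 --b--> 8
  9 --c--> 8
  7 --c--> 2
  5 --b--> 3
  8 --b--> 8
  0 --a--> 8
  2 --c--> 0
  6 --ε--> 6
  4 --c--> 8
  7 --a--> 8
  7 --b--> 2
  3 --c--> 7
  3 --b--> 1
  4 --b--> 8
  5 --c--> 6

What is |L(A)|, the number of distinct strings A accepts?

25

The useful subgraph on states {0, 1, 2, 3, 5, 6, 7, 9} is acyclic, so L(A) is finite; the longest accepting path visits 6 useful states, giving maximum string length 5.
Counting accepting paths from 5 by length: 3 of length 1, 2 of length 2, 7 of length 3, 7 of length 4, 6 of length 5. Total 25.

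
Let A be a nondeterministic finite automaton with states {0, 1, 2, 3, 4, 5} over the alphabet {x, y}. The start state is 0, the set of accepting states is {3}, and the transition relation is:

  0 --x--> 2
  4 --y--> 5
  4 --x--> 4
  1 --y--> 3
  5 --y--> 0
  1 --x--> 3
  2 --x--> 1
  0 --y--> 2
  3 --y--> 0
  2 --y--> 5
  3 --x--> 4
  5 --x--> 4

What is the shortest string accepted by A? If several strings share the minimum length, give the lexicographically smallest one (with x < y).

A breadth-first search from 0 reaches an accepting state first via the path 0 → 2 → 1 → 3 on input xxx.
No string of length < 3 is accepted (BFS exhausts all shorter strings without reaching an accepting state), and xxx is the lexicographically least accepting string of length 3.

xxx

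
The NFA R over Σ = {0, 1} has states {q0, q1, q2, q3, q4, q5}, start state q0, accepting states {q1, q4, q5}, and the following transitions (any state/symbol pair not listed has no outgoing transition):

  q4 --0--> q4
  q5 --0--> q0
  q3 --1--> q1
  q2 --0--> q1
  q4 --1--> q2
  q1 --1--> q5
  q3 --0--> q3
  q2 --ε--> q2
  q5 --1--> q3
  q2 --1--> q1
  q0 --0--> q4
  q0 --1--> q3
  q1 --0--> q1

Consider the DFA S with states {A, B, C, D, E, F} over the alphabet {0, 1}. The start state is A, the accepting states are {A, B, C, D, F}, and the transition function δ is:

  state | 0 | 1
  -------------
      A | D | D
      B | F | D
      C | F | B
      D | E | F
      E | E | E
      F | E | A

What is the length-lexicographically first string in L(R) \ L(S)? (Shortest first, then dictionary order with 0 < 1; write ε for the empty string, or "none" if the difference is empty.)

00

The string 00 is accepted by R but not by S.
No shorter string lies in the difference, and 00 is the lexicographically first length-2 string in L(R) \ L(S).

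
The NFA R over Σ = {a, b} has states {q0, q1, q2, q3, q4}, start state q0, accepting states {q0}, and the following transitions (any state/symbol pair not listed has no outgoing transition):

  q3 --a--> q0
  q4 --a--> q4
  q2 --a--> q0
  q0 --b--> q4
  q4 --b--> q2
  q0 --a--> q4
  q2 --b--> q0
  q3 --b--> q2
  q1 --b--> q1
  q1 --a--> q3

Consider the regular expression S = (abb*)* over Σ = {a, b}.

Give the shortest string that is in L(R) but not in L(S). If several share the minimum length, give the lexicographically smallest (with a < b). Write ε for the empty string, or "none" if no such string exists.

The string aba is accepted by R but not by S.
No shorter string lies in the difference, and aba is the lexicographically first length-3 string in L(R) \ L(S).

aba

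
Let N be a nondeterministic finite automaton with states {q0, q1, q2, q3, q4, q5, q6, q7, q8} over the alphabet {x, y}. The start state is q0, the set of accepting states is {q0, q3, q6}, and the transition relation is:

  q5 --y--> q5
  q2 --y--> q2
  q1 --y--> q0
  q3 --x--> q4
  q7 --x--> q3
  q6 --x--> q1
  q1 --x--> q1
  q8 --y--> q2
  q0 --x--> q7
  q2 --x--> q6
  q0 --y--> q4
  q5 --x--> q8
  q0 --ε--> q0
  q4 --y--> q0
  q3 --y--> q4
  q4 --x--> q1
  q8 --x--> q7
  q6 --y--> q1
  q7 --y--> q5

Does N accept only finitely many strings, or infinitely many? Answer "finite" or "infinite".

State q0 is reachable from the start and can reach an accepting state, and it lies on the cycle q0 → q4 → q0.
Traversing that cycle any number of times yields accepted strings of unbounded length, so the language is infinite.

infinite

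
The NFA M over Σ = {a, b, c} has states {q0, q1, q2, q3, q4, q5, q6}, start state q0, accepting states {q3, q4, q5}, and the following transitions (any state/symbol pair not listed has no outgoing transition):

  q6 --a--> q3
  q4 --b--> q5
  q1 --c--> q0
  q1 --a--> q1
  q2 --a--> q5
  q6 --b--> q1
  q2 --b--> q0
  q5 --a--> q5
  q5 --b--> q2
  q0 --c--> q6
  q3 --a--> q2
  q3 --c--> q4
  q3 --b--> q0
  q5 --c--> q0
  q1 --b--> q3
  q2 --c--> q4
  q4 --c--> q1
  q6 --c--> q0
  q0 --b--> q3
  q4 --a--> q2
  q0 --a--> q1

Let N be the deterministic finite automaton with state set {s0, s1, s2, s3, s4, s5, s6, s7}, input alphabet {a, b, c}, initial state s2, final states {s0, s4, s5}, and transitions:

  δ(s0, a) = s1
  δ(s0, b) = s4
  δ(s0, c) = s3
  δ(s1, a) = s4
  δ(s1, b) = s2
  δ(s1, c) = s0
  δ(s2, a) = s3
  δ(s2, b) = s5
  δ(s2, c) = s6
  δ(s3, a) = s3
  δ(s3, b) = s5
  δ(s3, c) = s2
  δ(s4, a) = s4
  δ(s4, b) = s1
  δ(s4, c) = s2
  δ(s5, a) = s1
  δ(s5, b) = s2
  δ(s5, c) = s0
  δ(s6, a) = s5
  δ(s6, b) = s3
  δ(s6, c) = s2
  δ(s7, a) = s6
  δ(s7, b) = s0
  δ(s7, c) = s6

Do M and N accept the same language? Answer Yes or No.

Yes

Exploring the product automaton M × N from the start pair (q0, s2), following both machines on each input symbol, reaches 7 state pairs: (q0, s2), (q1, s3), (q3, s5), (q6, s6), (q2, s1), (q4, s0), (q5, s4).
M accepts in {q3, q4, q5} and N accepts in {s0, s4, s5}. In every reachable pair the two components are either both accepting — (q3, s5), (q4, s0), (q5, s4) — or both non-accepting, so no string is accepted by exactly one of the machines: L(M) \ L(N) and L(N) \ L(M) are both empty.
Hence every string is accepted by M iff it is accepted by N, and the two languages coincide.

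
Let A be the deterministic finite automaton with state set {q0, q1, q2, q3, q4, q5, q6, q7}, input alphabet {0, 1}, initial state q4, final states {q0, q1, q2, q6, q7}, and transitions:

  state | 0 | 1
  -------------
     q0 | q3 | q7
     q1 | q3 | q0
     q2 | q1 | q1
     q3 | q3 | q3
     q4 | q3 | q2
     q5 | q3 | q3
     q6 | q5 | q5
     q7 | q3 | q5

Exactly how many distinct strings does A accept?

The useful subgraph on states {q0, q1, q2, q4, q7} is acyclic, so L(A) is finite; the longest accepting path visits 5 useful states, giving maximum string length 4.
Counting accepting paths from q4 by length: 1 of length 1, 2 of length 2, 2 of length 3, 2 of length 4. Total 7.

7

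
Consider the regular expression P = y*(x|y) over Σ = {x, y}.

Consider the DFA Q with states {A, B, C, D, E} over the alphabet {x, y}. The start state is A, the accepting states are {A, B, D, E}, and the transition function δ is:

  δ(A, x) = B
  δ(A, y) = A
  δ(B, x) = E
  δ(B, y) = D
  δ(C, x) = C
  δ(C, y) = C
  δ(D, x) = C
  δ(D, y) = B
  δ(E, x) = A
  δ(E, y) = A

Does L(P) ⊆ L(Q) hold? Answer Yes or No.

Converting the expression P to a DFA (subset construction, then merging equivalent states) gives the minimal DFA with states {p0, p1, p2, p3}, start state p0, accepting states {p1, p2} and transitions p0: x→p1, y→p2; p1: x→p3, y→p3; p2: x→p1, y→p2; p3: x→p3, y→p3.
Exploring the product automaton P × Q from the start pair (p0, A), following both machines on each input symbol, reaches 8 state pairs: (p0, A), (p1, B), (p2, A), (p3, E), (p3, D), (p3, A), (p3, C), (p3, B).
P accepts in {p1, p2} and Q accepts in {A, B, D, E}. The reachable pairs whose P-component is accepting are (p1, B), (p2, A); in each of them the Q-component is accepting too, so the product for L(P) \ L(Q) (P-component accepting, Q-component rejecting) has no reachable accepting pair and the difference is empty.
Hence every string in L(P) is also in L(Q).

Yes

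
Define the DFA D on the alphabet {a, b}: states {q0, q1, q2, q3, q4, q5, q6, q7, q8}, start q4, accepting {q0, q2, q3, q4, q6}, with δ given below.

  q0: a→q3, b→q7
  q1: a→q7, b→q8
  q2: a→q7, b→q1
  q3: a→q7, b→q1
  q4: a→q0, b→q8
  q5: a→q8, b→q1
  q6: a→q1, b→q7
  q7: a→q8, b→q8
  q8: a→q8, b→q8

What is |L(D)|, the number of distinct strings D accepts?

The useful subgraph on states {q0, q3, q4} is acyclic, so L(D) is finite; the longest accepting path visits 3 useful states, giving maximum string length 2.
Counting accepting paths from q4 by length: 1 of length 0, 1 of length 1, 1 of length 2. Total 3.

3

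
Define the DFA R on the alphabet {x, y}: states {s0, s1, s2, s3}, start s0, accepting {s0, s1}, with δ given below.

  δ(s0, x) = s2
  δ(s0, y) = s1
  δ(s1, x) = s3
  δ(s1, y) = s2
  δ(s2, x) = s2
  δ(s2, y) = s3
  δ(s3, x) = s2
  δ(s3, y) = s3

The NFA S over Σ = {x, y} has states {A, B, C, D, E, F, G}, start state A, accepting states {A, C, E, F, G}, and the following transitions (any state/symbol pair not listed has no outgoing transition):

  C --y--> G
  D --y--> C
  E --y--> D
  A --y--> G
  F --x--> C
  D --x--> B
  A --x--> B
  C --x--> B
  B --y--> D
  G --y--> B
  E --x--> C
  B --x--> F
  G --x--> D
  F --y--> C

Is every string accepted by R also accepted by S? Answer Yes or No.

Yes

Exploring the product automaton R × S from the start pair (s0, A), following both machines on each input symbol, reaches 10 state pairs: (s0, A), (s2, B), (s1, G), (s2, F), (s3, D), (s2, C), (s3, C), (s3, G), (s2, D), (s3, B).
R accepts in {s0, s1} and S accepts in {A, C, E, F, G}. The reachable pairs whose R-component is accepting are (s0, A), (s1, G); in each of them the S-component is accepting too, so the product for L(R) \ L(S) (R-component accepting, S-component rejecting) has no reachable accepting pair and the difference is empty.
Hence every string in L(R) is also in L(S).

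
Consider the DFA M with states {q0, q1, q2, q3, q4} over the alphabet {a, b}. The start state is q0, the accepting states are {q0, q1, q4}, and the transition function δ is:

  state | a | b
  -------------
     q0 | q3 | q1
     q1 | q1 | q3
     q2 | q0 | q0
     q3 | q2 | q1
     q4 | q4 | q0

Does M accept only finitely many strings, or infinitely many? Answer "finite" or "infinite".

State q1 is reachable from the start and can reach an accepting state, and it lies on the cycle q1 → q1.
Traversing that cycle any number of times yields accepted strings of unbounded length, so the language is infinite.

infinite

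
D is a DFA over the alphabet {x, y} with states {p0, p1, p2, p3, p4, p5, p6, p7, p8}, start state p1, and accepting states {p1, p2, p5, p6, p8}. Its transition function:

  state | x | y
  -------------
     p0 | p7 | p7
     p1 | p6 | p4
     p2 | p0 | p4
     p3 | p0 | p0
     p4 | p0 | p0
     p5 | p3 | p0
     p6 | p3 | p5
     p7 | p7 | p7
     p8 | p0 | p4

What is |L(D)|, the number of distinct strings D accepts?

3

The useful subgraph on states {p1, p5, p6} is acyclic, so L(D) is finite; the longest accepting path visits 3 useful states, giving maximum string length 2.
Counting accepting paths from p1 by length: 1 of length 0, 1 of length 1, 1 of length 2. Total 3.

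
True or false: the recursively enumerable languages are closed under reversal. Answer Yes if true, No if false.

Reverse the input and run the recogniser for L on it; this accepts exactly Lᴿ.
So the recursively enumerable languages are closed under reversal.

Yes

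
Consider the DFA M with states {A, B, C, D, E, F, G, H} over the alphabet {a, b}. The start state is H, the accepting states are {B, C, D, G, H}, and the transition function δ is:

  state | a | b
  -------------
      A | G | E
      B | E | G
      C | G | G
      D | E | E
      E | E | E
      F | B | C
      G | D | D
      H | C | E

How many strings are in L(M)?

The useful subgraph on states {C, D, G, H} is acyclic, so L(M) is finite; the longest accepting path visits 4 useful states, giving maximum string length 3.
Counting accepting paths from H by length: 1 of length 0, 1 of length 1, 2 of length 2, 4 of length 3. Total 8.

8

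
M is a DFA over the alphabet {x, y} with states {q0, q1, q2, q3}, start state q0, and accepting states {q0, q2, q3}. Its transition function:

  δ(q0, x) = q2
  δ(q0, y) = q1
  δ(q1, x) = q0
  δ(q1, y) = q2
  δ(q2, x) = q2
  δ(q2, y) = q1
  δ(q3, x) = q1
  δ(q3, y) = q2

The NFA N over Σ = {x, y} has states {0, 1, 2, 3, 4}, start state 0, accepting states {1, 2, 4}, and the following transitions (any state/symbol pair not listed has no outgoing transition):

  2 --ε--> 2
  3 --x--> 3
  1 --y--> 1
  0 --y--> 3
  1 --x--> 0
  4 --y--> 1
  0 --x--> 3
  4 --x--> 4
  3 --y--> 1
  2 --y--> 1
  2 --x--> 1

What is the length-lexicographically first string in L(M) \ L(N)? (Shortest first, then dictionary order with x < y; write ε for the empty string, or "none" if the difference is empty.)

ε

The empty string ε is accepted by M but not by N.
Since ε is the unique shortest string, it is the required witness.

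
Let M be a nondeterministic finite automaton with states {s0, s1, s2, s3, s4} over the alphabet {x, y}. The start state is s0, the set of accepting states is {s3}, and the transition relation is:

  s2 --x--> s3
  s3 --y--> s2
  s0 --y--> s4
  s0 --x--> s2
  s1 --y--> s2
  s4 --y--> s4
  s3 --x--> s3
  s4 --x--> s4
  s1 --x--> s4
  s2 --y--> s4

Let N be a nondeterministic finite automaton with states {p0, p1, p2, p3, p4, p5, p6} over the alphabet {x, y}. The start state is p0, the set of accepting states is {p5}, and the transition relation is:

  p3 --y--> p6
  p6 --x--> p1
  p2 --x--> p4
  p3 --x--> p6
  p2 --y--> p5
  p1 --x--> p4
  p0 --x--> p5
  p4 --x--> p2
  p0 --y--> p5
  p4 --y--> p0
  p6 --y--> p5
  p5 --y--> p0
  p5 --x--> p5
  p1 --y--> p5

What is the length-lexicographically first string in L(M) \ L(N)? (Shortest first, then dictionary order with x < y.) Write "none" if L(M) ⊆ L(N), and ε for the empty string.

Exploring the product automaton M × N from the start pair (s0, p0), following both machines on each input symbol, reaches 6 state pairs: (s0, p0), (s2, p5), (s4, p5), (s3, p5), (s4, p0), (s2, p0).
M accepts in {s3} and N accepts in {p5}. The reachable pairs whose M-component is accepting are (s3, p5); in each of them the N-component is accepting too, so the product for L(M) \ L(N) (M-component accepting, N-component rejecting) has no reachable accepting pair and the difference is empty.
So every string accepted by M is also accepted by N: L(M) \ L(N) = ∅ and there is no such string.

none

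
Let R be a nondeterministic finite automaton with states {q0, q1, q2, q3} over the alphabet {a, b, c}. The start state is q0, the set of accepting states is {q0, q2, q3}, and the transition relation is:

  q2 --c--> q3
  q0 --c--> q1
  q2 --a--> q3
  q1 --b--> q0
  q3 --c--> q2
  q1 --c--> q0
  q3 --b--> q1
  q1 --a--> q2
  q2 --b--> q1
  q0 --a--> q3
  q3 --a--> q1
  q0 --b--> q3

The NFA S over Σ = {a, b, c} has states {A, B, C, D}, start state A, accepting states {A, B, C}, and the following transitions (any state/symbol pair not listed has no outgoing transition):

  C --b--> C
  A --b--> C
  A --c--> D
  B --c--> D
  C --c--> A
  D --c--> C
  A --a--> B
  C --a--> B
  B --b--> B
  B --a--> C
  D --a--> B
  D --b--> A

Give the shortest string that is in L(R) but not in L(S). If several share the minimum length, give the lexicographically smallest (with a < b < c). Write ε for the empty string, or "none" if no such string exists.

ac

The string ac is accepted by R but not by S.
No shorter string lies in the difference, and ac is the lexicographically first length-2 string in L(R) \ L(S).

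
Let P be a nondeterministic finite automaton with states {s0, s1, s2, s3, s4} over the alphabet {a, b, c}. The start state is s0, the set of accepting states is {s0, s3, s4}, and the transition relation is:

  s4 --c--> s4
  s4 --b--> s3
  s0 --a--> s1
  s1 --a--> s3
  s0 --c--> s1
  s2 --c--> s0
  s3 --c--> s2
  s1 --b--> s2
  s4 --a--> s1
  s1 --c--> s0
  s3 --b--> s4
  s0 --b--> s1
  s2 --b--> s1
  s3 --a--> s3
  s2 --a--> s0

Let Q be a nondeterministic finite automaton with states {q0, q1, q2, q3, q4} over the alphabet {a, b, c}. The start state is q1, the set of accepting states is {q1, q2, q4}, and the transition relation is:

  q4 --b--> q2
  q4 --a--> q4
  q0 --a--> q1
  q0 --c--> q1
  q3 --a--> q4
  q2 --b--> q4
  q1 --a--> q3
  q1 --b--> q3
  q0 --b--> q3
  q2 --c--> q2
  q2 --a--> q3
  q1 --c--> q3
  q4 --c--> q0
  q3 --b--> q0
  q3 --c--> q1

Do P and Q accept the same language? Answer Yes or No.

Exploring the product automaton P × Q from the start pair (s0, q1), following both machines on each input symbol, reaches 5 state pairs: (s0, q1), (s1, q3), (s3, q4), (s2, q0), (s4, q2).
P accepts in {s0, s3, s4} and Q accepts in {q1, q2, q4}. In every reachable pair the two components are either both accepting — (s0, q1), (s3, q4), (s4, q2) — or both non-accepting, so no string is accepted by exactly one of the machines: L(P) \ L(Q) and L(Q) \ L(P) are both empty.
Hence every string is accepted by P iff it is accepted by Q, and the two languages coincide.

Yes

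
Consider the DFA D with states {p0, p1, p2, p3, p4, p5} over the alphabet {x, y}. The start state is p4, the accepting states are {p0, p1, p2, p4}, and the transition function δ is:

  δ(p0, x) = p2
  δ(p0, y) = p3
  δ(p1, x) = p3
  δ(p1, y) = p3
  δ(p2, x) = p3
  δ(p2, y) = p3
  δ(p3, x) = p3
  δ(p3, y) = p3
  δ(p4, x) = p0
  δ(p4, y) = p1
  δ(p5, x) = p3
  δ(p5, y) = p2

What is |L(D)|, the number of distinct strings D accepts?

4

The useful subgraph on states {p0, p1, p2, p4} is acyclic, so L(D) is finite; the longest accepting path visits 3 useful states, giving maximum string length 2.
Counting accepting paths from p4 by length: 1 of length 0, 2 of length 1, 1 of length 2. Total 4.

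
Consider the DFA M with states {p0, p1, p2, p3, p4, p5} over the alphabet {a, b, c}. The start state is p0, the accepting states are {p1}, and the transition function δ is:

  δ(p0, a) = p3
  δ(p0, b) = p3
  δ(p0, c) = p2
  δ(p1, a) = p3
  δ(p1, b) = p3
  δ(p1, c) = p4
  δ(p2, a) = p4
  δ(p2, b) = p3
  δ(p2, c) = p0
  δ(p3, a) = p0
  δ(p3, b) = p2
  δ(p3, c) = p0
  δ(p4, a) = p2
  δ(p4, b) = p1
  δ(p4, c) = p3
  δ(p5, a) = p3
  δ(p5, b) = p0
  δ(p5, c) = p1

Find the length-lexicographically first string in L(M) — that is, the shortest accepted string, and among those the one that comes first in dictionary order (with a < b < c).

A breadth-first search from p0 reaches an accepting state first via the path p0 → p2 → p4 → p1 on input cab.
No string of length < 3 is accepted (BFS exhausts all shorter strings without reaching an accepting state), and cab is the lexicographically least accepting string of length 3.

cab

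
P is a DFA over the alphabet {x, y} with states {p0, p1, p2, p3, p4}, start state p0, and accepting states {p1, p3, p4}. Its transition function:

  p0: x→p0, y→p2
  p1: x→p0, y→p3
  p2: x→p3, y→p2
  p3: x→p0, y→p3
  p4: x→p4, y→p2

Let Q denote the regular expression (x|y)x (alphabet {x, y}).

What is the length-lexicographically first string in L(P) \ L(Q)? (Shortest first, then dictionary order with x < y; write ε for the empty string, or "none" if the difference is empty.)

xyx

The string xyx is accepted by P but not by Q.
No shorter string lies in the difference, and xyx is the lexicographically first length-3 string in L(P) \ L(Q).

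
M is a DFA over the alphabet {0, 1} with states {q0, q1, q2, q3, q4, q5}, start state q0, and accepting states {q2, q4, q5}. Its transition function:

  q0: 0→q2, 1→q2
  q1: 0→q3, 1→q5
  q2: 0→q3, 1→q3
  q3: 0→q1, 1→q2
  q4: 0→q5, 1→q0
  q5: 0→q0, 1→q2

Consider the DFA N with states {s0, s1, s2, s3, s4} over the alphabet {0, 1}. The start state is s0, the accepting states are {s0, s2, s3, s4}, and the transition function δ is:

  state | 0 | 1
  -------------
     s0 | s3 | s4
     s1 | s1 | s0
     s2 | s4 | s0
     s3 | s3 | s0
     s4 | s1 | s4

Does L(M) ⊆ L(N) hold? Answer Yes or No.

Yes

Exploring the product automaton M × N from the start pair (q0, s0), following both machines on each input symbol, reaches 12 state pairs: (q0, s0), (q2, s3), (q2, s4), (q3, s3), (q3, s0), (q3, s1), (q3, s4), (q1, s3), (q2, s0), (q1, s1), (q5, s0), (q0, s3).
M accepts in {q2, q4, q5} and N accepts in {s0, s2, s3, s4}. The reachable pairs whose M-component is accepting are (q2, s3), (q2, s4), (q2, s0), (q5, s0); in each of them the N-component is accepting too, so the product for L(M) \ L(N) (M-component accepting, N-component rejecting) has no reachable accepting pair and the difference is empty.
Hence every string in L(M) is also in L(N).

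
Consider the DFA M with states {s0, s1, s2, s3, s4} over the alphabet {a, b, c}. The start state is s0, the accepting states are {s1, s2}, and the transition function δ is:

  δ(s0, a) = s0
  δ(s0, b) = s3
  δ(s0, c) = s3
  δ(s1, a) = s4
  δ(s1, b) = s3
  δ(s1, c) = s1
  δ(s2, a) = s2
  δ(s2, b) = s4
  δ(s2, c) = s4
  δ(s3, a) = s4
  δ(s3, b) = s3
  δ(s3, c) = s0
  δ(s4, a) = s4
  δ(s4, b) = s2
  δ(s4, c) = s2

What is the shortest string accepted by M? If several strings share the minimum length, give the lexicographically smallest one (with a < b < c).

bab

A breadth-first search from s0 reaches an accepting state first via the path s0 → s3 → s4 → s2 on input bab.
No string of length < 3 is accepted (BFS exhausts all shorter strings without reaching an accepting state), and bab is the lexicographically least accepting string of length 3.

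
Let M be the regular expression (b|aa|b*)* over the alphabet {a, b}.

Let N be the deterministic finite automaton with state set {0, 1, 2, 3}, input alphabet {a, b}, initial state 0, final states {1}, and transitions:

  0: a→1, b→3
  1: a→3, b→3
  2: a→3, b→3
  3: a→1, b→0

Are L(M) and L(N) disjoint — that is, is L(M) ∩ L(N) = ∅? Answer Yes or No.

Yes

Converting the expression M to a DFA (subset construction, then merging equivalent states) gives the minimal DFA with states {m0, m1, m2}, start state m0, accepting states {m0} and transitions m0: a→m1, b→m0; m1: a→m0, b→m2; m2: a→m2, b→m2.
Exploring the product automaton M × N from the start pair (m0, 0), following both machines on each input symbol, reaches 6 state pairs: (m0, 0), (m1, 1), (m0, 3), (m2, 3), (m2, 1), (m2, 0).
M accepts in {m0} and N accepts in {1}; no reachable pair has both components accepting, so no string drives both machines to acceptance simultaneously and L(M) ∩ L(N) = ∅.
So no string is accepted by both, and the intersection is empty.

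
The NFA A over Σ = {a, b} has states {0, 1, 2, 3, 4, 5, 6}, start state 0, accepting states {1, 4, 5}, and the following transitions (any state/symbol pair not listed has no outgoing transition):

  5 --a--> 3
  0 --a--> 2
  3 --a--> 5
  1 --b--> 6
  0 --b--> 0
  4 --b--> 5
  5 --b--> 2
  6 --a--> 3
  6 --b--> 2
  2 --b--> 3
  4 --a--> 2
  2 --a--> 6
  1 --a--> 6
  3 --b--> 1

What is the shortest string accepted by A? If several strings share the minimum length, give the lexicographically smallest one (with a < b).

A breadth-first search from 0 reaches an accepting state first via the path 0 → 2 → 3 → 5 on input aba.
No string of length < 3 is accepted (BFS exhausts all shorter strings without reaching an accepting state), and aba is the lexicographically least accepting string of length 3.

aba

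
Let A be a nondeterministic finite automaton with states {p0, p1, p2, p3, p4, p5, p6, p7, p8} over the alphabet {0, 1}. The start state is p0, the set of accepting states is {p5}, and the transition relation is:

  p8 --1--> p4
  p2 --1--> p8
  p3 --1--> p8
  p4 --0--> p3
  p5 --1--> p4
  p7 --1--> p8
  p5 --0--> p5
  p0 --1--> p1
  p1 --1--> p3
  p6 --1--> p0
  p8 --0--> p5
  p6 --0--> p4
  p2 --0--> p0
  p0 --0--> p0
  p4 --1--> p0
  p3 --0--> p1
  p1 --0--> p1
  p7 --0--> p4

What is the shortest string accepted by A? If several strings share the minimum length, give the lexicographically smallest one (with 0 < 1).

A breadth-first search from p0 reaches an accepting state first via the path p0 → p1 → p3 → p8 → p5 on input 1110.
No string of length < 4 is accepted (BFS exhausts all shorter strings without reaching an accepting state), and 1110 is the lexicographically least accepting string of length 4.

1110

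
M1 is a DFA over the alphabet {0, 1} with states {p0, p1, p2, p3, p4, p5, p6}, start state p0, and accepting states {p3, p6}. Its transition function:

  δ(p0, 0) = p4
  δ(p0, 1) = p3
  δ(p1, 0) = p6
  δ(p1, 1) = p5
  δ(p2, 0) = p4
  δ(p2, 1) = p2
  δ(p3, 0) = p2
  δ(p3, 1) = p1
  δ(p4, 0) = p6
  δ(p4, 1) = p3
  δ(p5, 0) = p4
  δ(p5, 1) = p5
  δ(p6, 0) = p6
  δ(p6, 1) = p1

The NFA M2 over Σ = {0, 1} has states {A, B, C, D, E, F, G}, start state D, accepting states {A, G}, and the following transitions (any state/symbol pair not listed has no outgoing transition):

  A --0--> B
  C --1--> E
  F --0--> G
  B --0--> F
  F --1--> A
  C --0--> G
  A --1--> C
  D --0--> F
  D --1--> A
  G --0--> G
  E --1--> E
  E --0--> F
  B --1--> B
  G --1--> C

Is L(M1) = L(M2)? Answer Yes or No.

Exploring the product automaton M1 × M2 from the start pair (p0, D), following both machines on each input symbol, reaches 7 state pairs: (p0, D), (p4, F), (p3, A), (p6, G), (p2, B), (p1, C), (p5, E).
M1 accepts in {p3, p6} and M2 accepts in {A, G}. In every reachable pair the two components are either both accepting — (p3, A), (p6, G) — or both non-accepting, so no string is accepted by exactly one of the machines: L(M1) \ L(M2) and L(M2) \ L(M1) are both empty.
Hence every string is accepted by M1 iff it is accepted by M2, and the two languages coincide.

Yes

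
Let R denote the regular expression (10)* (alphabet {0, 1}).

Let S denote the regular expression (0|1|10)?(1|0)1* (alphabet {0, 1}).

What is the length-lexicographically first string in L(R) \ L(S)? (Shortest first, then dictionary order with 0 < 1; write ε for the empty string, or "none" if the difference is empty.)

ε

The empty string ε is accepted by R but not by S.
Since ε is the unique shortest string, it is the required witness.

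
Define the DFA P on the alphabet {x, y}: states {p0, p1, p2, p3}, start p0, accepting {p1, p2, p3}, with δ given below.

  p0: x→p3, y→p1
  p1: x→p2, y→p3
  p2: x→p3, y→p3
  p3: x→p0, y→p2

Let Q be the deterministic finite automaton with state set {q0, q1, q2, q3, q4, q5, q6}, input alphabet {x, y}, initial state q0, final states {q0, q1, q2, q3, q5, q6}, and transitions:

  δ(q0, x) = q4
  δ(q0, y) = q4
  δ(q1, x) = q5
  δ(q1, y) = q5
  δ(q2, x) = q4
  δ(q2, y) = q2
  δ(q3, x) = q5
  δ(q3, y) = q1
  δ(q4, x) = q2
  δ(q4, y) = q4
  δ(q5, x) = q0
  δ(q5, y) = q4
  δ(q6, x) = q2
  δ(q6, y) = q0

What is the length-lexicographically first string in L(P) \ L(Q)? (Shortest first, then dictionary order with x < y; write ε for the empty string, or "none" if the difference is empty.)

The string x is accepted by P but not by Q.
No shorter string lies in the difference, and x is the lexicographically first length-1 string in L(P) \ L(Q).

x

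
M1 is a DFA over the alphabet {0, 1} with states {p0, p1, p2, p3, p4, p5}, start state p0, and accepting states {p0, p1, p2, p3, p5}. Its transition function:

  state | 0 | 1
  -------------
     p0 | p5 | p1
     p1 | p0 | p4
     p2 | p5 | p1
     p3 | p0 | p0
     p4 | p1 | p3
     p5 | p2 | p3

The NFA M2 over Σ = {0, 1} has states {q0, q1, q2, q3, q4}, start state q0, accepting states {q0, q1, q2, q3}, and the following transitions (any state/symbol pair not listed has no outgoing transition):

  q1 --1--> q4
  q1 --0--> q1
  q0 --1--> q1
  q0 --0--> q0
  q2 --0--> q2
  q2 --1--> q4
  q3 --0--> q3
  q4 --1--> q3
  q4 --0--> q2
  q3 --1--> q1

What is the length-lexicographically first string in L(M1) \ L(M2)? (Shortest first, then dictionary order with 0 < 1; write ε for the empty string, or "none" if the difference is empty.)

The string 011 is accepted by M1 but not by M2.
No shorter string lies in the difference, and 011 is the lexicographically first length-3 string in L(M1) \ L(M2).

011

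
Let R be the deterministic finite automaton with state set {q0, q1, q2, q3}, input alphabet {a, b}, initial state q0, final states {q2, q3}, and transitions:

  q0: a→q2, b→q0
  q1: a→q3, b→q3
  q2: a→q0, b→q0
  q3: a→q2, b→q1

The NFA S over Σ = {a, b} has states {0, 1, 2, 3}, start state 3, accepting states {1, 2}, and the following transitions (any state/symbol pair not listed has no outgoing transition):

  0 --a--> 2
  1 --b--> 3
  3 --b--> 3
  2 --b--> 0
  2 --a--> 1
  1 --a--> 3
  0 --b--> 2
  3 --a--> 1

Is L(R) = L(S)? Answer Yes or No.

Yes

Exploring the product automaton R × S from the start pair (q0, 3), following both machines on each input symbol, reaches 2 state pairs: (q0, 3), (q2, 1).
R accepts in {q2, q3} and S accepts in {1, 2}. In every reachable pair the two components are either both accepting — (q2, 1) — or both non-accepting, so no string is accepted by exactly one of the machines: L(R) \ L(S) and L(S) \ L(R) are both empty.
Hence every string is accepted by R iff it is accepted by S, and the two languages coincide.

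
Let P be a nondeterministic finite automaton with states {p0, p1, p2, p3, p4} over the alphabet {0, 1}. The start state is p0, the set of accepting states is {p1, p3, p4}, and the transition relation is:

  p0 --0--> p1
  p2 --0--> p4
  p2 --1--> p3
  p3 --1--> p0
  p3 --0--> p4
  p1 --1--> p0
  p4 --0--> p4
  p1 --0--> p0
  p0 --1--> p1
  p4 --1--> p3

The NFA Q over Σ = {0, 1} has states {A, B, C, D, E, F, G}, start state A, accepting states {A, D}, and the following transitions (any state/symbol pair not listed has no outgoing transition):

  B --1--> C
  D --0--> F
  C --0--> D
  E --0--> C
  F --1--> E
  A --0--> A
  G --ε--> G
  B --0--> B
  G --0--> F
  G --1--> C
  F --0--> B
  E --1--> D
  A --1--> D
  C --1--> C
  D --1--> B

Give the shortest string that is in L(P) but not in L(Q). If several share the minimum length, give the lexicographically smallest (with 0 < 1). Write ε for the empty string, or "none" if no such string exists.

010

The string 010 is accepted by P but not by Q.
No shorter string lies in the difference, and 010 is the lexicographically first length-3 string in L(P) \ L(Q).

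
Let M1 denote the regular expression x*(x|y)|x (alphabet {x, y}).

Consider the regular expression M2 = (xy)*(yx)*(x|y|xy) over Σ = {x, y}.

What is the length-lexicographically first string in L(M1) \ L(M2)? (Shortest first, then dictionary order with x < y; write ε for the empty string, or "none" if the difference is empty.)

xx

The string xx is accepted by M1 but not by M2.
No shorter string lies in the difference, and xx is the lexicographically first length-2 string in L(M1) \ L(M2).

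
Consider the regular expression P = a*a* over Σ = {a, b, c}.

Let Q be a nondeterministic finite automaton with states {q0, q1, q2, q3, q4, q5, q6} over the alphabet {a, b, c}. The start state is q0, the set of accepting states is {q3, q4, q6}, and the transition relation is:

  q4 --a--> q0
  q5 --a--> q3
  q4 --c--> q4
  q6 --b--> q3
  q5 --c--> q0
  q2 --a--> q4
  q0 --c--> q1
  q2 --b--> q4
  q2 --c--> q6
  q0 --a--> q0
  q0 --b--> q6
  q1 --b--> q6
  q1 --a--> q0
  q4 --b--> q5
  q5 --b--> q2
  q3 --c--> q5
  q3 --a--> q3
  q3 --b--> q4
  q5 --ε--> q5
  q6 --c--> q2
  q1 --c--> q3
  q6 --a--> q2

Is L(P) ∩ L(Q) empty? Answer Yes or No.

Converting the expression P to a DFA (subset construction, then merging equivalent states) gives the minimal DFA with states {p0, p1}, start state p0, accepting states {p0} and transitions p0: a→p0, b→p1, c→p1; p1: a→p1, b→p1, c→p1.
Exploring the product automaton P × Q from the start pair (p0, q0), following both machines on each input symbol, reaches 8 state pairs: (p0, q0), (p1, q6), (p1, q1), (p1, q2), (p1, q3), (p1, q0), (p1, q4), (p1, q5).
P accepts in {p0} and Q accepts in {q3, q4, q6}; no reachable pair has both components accepting, so no string drives both machines to acceptance simultaneously and L(P) ∩ L(Q) = ∅.
So no string is accepted by both, and the intersection is empty.

Yes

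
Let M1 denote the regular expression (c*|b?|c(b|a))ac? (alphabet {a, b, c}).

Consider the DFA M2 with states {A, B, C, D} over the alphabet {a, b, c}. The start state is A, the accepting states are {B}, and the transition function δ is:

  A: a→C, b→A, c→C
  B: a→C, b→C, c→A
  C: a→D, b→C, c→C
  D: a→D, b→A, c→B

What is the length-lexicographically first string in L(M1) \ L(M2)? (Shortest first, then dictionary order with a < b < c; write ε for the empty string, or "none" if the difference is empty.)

The string a is accepted by M1 but not by M2.
No shorter string lies in the difference, and a is the lexicographically first length-1 string in L(M1) \ L(M2).

a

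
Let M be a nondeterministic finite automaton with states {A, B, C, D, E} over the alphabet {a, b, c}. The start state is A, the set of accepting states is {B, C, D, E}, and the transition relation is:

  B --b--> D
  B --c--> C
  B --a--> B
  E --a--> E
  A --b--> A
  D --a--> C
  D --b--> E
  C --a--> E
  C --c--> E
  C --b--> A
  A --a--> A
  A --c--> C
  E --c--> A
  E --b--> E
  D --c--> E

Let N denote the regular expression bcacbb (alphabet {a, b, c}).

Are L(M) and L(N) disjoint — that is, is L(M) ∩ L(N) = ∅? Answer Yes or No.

Converting the expression N to a DFA (subset construction, then merging equivalent states) gives the minimal DFA with states {n0, n1, n2, n3, n4, n5, n6, n7}, start state n0, accepting states {n7} and transitions n0: a→n1, b→n2, c→n1; n1: a→n1, b→n1, c→n1; n2: a→n1, b→n1, c→n3; n3: a→n4, b→n1, c→n1; n4: a→n1, b→n1, c→n5; n5: a→n1, b→n6, c→n1; n6: a→n1, b→n7, c→n1; n7: a→n1, b→n1, c→n1.
Exploring the product automaton M × N from the start pair (A, n0), following both machines on each input symbol, reaches 10 state pairs: (A, n0), (A, n1), (A, n2), (C, n1), (C, n3), (E, n1), (E, n4), (A, n5), (A, n6), (A, n7).
M accepts in {B, C, D, E} and N accepts in {n7}; no reachable pair has both components accepting, so no string drives both machines to acceptance simultaneously and L(M) ∩ L(N) = ∅.
So no string is accepted by both, and the intersection is empty.

Yes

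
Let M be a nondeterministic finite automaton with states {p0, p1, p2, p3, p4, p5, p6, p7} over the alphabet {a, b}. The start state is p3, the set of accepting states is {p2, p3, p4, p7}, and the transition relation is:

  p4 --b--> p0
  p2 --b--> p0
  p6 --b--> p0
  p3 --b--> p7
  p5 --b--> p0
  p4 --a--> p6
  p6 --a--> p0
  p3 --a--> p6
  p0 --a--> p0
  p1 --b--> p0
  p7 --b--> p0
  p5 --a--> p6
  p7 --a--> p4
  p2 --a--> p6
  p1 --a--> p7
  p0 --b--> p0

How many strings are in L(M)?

3

The useful subgraph on states {p3, p4, p7} is acyclic, so L(M) is finite; the longest accepting path visits 3 useful states, giving maximum string length 2.
Counting accepting paths from p3 by length: 1 of length 0, 1 of length 1, 1 of length 2. Total 3.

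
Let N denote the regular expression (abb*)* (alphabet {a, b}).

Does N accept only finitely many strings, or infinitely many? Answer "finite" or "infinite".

The expression contains a Kleene star applied to a subexpression that matches at least one nonempty string, so it matches strings of unbounded length.
Hence L(N) is infinite.

infinite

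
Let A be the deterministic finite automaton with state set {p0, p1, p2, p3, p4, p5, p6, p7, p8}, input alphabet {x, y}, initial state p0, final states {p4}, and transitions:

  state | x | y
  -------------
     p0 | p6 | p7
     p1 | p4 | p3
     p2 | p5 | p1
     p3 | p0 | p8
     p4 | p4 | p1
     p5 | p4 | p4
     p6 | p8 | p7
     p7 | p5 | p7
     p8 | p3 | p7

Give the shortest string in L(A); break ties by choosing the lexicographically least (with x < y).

yxx

A breadth-first search from p0 reaches an accepting state first via the path p0 → p7 → p5 → p4 on input yxx.
No string of length < 3 is accepted (BFS exhausts all shorter strings without reaching an accepting state), and yxx is the lexicographically least accepting string of length 3.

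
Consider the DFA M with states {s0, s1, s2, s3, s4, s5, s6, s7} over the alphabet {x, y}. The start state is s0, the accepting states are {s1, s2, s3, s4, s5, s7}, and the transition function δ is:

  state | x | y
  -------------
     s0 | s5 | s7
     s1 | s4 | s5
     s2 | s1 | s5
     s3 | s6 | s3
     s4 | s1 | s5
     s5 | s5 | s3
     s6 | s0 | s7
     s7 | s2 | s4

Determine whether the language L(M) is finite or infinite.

State s3 is reachable from the start and can reach an accepting state, and it lies on the cycle s3 → s3.
Traversing that cycle any number of times yields accepted strings of unbounded length, so the language is infinite.

infinite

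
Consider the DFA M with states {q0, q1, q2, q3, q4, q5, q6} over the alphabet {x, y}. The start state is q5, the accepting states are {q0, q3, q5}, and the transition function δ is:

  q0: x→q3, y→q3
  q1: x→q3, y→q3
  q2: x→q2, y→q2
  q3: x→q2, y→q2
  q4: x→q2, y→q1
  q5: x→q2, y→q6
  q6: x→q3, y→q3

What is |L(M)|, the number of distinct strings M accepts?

3

The useful subgraph on states {q3, q5, q6} is acyclic, so L(M) is finite; the longest accepting path visits 3 useful states, giving maximum string length 2.
Counting accepting paths from q5 by length: 1 of length 0, 2 of length 2. Total 3.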